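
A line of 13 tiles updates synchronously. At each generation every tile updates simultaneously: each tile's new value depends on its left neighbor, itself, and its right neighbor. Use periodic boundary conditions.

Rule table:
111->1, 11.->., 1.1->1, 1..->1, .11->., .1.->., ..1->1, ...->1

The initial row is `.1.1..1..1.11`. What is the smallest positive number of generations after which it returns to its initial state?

2

1.1.11.11.1..
.1.1..1..1.11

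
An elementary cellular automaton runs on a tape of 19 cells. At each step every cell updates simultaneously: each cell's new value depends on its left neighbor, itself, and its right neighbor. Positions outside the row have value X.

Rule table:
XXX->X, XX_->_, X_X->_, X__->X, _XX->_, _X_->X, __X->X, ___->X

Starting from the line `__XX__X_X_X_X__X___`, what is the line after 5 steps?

XX__XXX_X_X_XXXXXXX
X_XX_X__X_X__XXXXXX
_____XXXX_XXX_XXXXX
XXXXX_XX___X___XXXX
XXXX____XXXXXXX_XXX

XXXX____XXXXXXX_XXX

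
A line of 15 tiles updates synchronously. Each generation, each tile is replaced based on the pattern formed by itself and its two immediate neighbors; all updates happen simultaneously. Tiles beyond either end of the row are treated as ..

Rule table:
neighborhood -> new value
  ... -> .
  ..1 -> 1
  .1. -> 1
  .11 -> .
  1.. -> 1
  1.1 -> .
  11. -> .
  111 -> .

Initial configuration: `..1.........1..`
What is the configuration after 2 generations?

generation 1: .111.......111.
generation 2: 1...1.....1...1

1...1.....1...1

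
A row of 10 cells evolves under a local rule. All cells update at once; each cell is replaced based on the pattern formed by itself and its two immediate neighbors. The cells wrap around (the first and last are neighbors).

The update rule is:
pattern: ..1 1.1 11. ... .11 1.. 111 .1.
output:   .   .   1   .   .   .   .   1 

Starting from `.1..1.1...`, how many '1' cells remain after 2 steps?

3

.1..1.1...  (fixed point — unchanged through step 2)
count of 1: 3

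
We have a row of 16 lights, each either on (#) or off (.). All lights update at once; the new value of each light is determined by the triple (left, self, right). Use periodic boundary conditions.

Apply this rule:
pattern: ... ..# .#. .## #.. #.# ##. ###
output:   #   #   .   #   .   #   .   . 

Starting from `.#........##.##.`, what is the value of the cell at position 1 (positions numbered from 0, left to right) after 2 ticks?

.

#..########.##..
..##.......##..#
position 1 holds .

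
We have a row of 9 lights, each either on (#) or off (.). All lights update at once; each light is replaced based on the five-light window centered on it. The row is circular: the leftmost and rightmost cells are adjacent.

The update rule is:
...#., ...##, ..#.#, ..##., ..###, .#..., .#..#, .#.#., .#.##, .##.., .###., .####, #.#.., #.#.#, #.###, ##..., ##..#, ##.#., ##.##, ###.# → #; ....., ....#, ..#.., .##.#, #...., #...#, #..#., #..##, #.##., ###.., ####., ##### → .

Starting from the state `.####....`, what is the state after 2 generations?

##.#..#.#

###..#...
##.#..#.#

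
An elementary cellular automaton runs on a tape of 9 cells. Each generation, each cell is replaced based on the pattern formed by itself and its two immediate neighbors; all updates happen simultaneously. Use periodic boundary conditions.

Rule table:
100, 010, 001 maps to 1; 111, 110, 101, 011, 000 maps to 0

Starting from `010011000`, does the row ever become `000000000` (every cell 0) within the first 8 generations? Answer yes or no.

111100100
000011111
100100000
111110001
000001010
000011011
100100000  (repeats generation 3; period 4)
generation 8: 111110001
generation 8 is 111110001, still not uniform 0

no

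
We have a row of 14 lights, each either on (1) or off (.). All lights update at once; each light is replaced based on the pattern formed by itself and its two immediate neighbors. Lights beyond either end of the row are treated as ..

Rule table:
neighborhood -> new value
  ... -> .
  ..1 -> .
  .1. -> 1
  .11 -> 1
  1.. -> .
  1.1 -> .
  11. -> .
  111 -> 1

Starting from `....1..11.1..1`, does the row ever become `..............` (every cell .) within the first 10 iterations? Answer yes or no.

....1..1..1..1
....1..1..1..1  (fixed point — unchanged through iteration 10)
iteration 10 is ....1..1..1..1, still not uniform .

no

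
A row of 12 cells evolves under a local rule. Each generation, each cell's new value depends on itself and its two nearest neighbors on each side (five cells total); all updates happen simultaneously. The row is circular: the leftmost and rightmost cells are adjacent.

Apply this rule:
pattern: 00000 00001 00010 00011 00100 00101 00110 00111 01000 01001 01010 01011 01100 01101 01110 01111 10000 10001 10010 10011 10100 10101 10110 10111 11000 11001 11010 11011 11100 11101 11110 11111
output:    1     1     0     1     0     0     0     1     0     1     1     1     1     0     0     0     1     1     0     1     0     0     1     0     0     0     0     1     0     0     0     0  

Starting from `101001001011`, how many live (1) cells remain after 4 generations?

6

000100100100
110010010001
000001000111
011100011100
count of 1: 6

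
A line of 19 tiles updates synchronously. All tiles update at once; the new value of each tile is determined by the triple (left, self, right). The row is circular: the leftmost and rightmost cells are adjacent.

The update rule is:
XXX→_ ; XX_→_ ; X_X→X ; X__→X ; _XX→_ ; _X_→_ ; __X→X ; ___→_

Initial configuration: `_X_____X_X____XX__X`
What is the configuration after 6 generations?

_X_X_X_X_X_XX_XX__X

generation 1: X_X___X_X_X__X__XX_
generation 2: _X_X_X_X_X_XX_XX__X
generation 3: X_X_X_X_X_X__X__XX_
generation 4: _X_X_X_X_X_XX_XX__X  (repeats generation 2; period 2)
generation 6: _X_X_X_X_X_XX_XX__X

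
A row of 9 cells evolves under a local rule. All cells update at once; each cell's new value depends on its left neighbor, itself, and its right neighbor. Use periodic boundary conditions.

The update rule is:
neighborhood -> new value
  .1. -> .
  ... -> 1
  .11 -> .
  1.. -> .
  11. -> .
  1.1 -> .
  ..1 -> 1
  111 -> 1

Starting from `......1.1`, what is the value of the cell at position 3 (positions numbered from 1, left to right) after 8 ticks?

.11111...
1.111..11
...1..1.1
.11..1...
1...1..11
..11..1.1
.1...1...
1..11..11
position 3 holds .

.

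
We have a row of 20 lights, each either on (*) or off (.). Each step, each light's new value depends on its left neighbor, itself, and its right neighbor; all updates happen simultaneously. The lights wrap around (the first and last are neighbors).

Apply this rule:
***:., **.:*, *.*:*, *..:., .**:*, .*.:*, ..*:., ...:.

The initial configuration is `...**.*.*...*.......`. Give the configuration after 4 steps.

...******...*.......
...*....*...*.......
...*....*...*.......  (fixed point — unchanged through step 4)

...*....*...*.......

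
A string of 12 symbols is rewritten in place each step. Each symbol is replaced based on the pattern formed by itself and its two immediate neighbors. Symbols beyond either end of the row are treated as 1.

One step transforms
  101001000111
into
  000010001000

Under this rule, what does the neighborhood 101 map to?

0

At position 1 the neighborhood is 101; the next row has 0 there.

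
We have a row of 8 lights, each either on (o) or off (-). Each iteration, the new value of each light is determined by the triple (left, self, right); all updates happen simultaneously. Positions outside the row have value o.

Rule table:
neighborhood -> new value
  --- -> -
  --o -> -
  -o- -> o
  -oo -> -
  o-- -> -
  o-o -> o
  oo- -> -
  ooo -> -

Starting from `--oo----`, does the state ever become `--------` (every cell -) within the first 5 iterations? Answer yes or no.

--------
all cells are - at iteration 1

yes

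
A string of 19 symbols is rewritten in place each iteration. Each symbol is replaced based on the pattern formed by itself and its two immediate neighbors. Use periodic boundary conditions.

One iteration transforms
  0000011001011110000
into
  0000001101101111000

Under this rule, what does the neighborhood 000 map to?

0

At position 0 the neighborhood is 000; the next row has 0 there.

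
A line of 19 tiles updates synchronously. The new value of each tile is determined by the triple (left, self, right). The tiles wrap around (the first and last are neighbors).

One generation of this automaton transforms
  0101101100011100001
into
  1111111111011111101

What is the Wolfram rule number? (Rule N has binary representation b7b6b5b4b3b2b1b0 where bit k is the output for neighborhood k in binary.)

position 12: 111 → 1  (bit 7 = 1)
position 4: 110 → 1  (bit 6 = 1)
position 0: 101 → 1  (bit 5 = 1)
position 8: 100 → 1  (bit 4 = 1)
position 3: 011 → 1  (bit 3 = 1)
position 1: 010 → 1  (bit 2 = 1)
position 10: 001 → 0  (bit 1 = 0)
position 9: 000 → 1  (bit 0 = 1)
bits b7..b0 = 11111101 = 253

253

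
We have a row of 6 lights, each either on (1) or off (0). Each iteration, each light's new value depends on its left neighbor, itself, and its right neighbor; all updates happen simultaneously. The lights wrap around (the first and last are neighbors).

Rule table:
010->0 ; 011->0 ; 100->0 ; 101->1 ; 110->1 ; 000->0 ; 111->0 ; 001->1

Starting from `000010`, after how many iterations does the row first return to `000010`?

000100
001000
010000
100000
000001
000010

6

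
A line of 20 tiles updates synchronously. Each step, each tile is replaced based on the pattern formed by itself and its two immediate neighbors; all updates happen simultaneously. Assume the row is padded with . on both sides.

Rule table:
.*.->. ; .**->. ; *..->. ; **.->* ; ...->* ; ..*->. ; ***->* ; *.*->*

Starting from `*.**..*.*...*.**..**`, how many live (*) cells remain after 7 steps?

12

.*.*...*..*..*.*...*
..*..*........*..*..
*......******......*
..****..*****.****..
*..***...*****.***.*
....**.*..*****.***.
***..**....*****.**.
count of *: 12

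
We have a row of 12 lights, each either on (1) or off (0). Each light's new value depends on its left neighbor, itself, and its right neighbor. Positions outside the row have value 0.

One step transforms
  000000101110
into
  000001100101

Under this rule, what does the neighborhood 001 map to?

1

At position 5 the neighborhood is 001; the next row has 1 there.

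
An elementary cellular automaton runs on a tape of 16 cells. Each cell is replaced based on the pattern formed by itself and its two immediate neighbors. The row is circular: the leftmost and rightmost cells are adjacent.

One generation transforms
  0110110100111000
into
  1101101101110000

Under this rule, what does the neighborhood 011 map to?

At position 1 the neighborhood is 011; the next row has 1 there.

1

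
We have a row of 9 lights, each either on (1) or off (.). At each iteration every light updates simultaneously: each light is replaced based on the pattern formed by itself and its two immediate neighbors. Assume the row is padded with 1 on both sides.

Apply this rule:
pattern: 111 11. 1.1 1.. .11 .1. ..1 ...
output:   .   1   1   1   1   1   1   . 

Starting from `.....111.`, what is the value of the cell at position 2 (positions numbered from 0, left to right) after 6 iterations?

1...11.11
11.11111.
.111...11
11.11.11.
.11111111
11.......
position 2 holds .

.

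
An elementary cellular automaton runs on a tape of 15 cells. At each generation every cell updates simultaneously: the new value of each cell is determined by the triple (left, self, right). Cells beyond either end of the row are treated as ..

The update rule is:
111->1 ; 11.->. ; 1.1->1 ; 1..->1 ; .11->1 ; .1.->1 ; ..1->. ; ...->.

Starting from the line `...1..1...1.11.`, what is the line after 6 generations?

...11.11..111.1
...1.11.1.11.11
...111.1111.11.
...11.1111.11.1
...1.1111.11.11
...11111.11.11.

...11111.11.11.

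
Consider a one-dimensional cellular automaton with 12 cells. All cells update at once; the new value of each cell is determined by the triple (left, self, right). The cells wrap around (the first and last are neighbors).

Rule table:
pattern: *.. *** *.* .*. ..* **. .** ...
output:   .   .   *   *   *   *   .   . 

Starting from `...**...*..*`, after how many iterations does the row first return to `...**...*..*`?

12

iteration 1: ..*.*..**.**
iteration 2: .****.*.**.*
iteration 3: *...****.***
iteration 4: *..*...**...
iteration 5: *.**..*.*..*
iteration 6: **.*.****.*.
iteration 7: .****...****
iteration 8: *...*..*...*
iteration 9: *..**.**..*.
iteration 10: *.*.**.*.***
iteration 11: ****.****...
iteration 12: ...**...*..*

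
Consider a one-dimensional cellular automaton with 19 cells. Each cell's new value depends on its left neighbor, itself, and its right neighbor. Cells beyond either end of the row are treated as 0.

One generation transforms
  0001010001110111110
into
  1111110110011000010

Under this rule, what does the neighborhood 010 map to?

1

At position 3 the neighborhood is 010; the next row has 1 there.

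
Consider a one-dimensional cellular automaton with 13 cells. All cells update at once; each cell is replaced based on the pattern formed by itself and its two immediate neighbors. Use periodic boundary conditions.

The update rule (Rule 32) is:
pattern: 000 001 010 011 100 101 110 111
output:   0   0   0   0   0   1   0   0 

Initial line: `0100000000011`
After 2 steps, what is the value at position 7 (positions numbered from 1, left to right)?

step 1: 1000000000000
step 2: 0000000000000
position 7 holds 0

0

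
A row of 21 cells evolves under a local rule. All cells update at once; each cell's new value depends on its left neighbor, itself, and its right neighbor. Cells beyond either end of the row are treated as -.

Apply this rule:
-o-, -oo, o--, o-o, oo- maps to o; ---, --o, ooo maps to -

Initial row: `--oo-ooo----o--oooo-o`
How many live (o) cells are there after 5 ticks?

9

--oooo-oo---oo-o--ooo
--o--ooooo--ooooo-o-o
--oo-o---oo-o---ooooo
--ooooo--ooooo--o---o
--o---oo-o---oo-oo--o
count of o: 9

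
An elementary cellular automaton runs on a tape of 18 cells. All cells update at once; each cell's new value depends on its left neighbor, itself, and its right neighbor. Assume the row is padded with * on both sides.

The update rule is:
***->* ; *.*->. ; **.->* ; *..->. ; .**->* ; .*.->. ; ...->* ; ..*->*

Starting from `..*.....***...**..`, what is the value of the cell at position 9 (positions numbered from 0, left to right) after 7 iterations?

.*..*******.****.*
...********.****.*
.**********.****.*
.**********.****.*  (fixed point — unchanged through iteration 7)
position 9 holds *

*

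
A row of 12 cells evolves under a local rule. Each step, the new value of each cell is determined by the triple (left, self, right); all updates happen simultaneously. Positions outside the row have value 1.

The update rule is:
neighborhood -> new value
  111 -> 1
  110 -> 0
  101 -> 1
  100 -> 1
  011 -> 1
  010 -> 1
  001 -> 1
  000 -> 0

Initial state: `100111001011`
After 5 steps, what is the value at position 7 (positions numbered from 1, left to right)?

1

011110111111
111101111111
111011111111
110111111111
101111111111
position 7 holds 1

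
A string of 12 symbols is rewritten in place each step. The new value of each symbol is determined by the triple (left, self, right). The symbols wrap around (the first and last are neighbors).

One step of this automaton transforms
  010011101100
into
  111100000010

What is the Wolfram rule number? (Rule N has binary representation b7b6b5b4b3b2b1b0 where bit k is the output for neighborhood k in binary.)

22

position 5: 111 → 0  (bit 7 = 0)
position 6: 110 → 0  (bit 6 = 0)
position 7: 101 → 0  (bit 5 = 0)
position 2: 100 → 1  (bit 4 = 1)
position 4: 011 → 0  (bit 3 = 0)
position 1: 010 → 1  (bit 2 = 1)
position 0: 001 → 1  (bit 1 = 1)
position 11: 000 → 0  (bit 0 = 0)
bits b7..b0 = 00010110 = 22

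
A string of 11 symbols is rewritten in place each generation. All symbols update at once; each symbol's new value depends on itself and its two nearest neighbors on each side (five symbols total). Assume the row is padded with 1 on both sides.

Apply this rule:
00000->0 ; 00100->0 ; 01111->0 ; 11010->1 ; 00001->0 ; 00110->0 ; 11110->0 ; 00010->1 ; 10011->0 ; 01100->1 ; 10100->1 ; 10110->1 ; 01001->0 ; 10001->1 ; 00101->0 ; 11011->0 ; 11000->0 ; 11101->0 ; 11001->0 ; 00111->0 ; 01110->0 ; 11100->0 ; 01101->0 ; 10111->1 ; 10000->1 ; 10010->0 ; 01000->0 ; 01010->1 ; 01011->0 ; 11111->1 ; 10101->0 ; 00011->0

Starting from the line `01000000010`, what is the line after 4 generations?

11010000100
00110101000
00001011010
01010010100

01010010100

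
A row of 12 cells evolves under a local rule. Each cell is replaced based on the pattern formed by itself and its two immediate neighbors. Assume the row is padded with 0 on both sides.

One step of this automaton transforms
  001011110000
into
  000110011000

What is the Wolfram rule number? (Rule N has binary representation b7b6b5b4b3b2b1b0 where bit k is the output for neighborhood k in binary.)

position 5: 111 → 0  (bit 7 = 0)
position 7: 110 → 1  (bit 6 = 1)
position 3: 101 → 1  (bit 5 = 1)
position 8: 100 → 1  (bit 4 = 1)
position 4: 011 → 1  (bit 3 = 1)
position 2: 010 → 0  (bit 2 = 0)
position 1: 001 → 0  (bit 1 = 0)
position 0: 000 → 0  (bit 0 = 0)
bits b7..b0 = 01111000 = 120

120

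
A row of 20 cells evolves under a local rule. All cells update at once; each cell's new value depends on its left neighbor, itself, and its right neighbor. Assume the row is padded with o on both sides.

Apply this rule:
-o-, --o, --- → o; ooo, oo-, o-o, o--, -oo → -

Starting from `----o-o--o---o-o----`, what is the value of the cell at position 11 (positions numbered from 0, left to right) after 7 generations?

o

-oooo-o-oo-ooo-o-ooo
------o--------o----
-oooooo-oooooooo-ooo
--------------------
-ooooooooooooooooooo
--------------------  (repeats generation 4; period 2)
generation 7: -ooooooooooooooooooo
position 11 holds o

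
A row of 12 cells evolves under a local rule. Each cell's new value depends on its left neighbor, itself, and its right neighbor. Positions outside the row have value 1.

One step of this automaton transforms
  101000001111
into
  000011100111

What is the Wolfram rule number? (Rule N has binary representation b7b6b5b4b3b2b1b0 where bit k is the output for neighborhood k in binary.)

position 9: 111 → 1  (bit 7 = 1)
position 0: 110 → 0  (bit 6 = 0)
position 1: 101 → 0  (bit 5 = 0)
position 3: 100 → 0  (bit 4 = 0)
position 8: 011 → 0  (bit 3 = 0)
position 2: 010 → 0  (bit 2 = 0)
position 7: 001 → 0  (bit 1 = 0)
position 4: 000 → 1  (bit 0 = 1)
bits b7..b0 = 10000001 = 129

129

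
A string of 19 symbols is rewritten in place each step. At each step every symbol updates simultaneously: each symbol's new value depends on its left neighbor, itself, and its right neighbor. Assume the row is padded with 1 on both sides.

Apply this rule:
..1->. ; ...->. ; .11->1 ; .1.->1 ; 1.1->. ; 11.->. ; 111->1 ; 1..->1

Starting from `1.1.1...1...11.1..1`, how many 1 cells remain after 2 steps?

step 1: ..1.11..11..1..11.1
step 2: 1.1.1.1.1.1.11.1..1
count of 1: 10

10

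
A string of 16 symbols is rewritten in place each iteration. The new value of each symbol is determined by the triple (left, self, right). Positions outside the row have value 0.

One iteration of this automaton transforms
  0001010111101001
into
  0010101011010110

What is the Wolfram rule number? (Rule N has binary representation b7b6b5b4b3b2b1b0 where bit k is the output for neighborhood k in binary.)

178

position 8: 111 → 1  (bit 7 = 1)
position 10: 110 → 0  (bit 6 = 0)
position 4: 101 → 1  (bit 5 = 1)
position 13: 100 → 1  (bit 4 = 1)
position 7: 011 → 0  (bit 3 = 0)
position 3: 010 → 0  (bit 2 = 0)
position 2: 001 → 1  (bit 1 = 1)
position 0: 000 → 0  (bit 0 = 0)
bits b7..b0 = 10110010 = 178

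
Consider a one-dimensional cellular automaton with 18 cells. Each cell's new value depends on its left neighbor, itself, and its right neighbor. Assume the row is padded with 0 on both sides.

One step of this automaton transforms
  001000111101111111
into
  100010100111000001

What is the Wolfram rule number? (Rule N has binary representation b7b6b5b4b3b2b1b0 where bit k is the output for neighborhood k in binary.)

position 7: 111 → 0  (bit 7 = 0)
position 9: 110 → 1  (bit 6 = 1)
position 10: 101 → 1  (bit 5 = 1)
position 3: 100 → 0  (bit 4 = 0)
position 6: 011 → 1  (bit 3 = 1)
position 2: 010 → 0  (bit 2 = 0)
position 1: 001 → 0  (bit 1 = 0)
position 0: 000 → 1  (bit 0 = 1)
bits b7..b0 = 01101001 = 105

105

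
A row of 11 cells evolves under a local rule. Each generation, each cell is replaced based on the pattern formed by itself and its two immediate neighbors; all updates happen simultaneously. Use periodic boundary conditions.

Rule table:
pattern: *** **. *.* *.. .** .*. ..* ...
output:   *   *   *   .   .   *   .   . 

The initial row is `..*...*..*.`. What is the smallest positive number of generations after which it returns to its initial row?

..*...*..*.

1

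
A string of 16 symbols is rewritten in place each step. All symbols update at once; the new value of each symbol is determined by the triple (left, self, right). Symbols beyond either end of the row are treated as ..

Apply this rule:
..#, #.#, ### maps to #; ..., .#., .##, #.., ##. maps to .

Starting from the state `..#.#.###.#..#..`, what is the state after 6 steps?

step 1: .#.#.#.#.#..#...
step 2: #.#.#.#.#..#....
step 3: .#.#.#.#..#.....
step 4: #.#.#.#..#......
step 5: .#.#.#..#.......
step 6: #.#.#..#........

#.#.#..#........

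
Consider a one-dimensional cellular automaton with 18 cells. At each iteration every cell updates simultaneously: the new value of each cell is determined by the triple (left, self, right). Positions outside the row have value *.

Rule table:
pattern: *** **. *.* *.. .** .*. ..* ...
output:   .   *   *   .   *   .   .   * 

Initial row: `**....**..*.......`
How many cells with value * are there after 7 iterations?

.*.**.**....*****.
*.******.**.*...**
***....*****..*.*.
..*.**.*...*...*.*
...****..*...*..**
.*.*..*....*....*.
*.*.....**...**..*
count of *: 7

7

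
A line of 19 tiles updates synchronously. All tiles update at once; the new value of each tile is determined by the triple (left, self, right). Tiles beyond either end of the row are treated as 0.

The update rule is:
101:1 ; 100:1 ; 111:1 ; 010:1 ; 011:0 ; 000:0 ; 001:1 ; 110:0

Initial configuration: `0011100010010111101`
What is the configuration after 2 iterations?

1111111011110100100

iteration 1: 0101010111111011011
iteration 2: 1111111011110100100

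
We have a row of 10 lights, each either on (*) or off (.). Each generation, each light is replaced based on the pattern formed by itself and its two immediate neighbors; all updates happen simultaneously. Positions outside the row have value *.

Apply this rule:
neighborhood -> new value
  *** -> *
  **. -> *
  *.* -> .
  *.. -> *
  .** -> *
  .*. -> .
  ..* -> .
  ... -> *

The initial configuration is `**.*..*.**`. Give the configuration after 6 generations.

generation 1: **..*...**
generation 2: ***..**.**
generation 3: ****.**.**
generation 4: ****.**.**  (fixed point — unchanged through generation 6)

****.**.**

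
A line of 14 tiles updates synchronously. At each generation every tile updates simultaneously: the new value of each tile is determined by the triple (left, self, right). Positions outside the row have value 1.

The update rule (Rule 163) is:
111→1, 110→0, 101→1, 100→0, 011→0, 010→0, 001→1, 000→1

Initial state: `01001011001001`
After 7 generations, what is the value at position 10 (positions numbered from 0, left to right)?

1

10010100010010
00101001100101
01010010001010
10100100110101
01001001001010
10010010010101
00100100101010
position 10 holds 1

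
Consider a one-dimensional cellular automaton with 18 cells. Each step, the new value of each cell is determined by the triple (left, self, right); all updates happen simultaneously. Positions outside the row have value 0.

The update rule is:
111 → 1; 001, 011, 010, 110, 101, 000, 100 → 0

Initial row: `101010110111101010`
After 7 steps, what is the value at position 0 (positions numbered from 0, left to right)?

000000000011000000
000000000000000000
000000000000000000  (fixed point — unchanged through step 7)
position 0 holds 0

0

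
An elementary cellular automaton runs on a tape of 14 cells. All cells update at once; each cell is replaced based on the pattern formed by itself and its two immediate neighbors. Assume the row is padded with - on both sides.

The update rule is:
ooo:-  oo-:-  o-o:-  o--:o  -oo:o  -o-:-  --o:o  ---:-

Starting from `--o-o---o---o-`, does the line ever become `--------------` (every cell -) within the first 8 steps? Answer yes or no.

no

-o---o-o-o-o-o
o-o-o---------
-----o--------
----o-o-------
---o---o------
--o-o-o-o-----
-o-------o----
o-o-----o-o---
step 8 is o-o-----o-o---, still not uniform -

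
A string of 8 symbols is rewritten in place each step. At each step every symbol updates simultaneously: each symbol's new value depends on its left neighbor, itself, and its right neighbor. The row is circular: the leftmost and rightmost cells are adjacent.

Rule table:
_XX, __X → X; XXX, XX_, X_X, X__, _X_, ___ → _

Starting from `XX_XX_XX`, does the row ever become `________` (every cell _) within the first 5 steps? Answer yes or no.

no

___X__X_
__X__X__
_X__X___
X__X____
__X____X
step 5 is __X____X, still not uniform _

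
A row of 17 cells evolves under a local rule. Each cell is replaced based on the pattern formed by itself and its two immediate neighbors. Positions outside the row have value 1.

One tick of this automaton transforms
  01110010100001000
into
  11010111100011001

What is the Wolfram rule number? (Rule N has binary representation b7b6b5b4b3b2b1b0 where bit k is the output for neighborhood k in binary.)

position 2: 111 → 0  (bit 7 = 0)
position 3: 110 → 1  (bit 6 = 1)
position 0: 101 → 1  (bit 5 = 1)
position 4: 100 → 0  (bit 4 = 0)
position 1: 011 → 1  (bit 3 = 1)
position 6: 010 → 1  (bit 2 = 1)
position 5: 001 → 1  (bit 1 = 1)
position 10: 000 → 0  (bit 0 = 0)
bits b7..b0 = 01101110 = 110

110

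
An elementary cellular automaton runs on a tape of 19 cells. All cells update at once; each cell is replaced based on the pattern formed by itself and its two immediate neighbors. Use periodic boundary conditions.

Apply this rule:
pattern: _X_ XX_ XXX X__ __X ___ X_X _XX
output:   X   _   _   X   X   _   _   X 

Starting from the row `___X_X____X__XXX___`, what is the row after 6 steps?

__XX_XX__XXXXX__X__
_XX__X_XXX____XXXX_
XX_XXX_X__X__XX___X
___X___XXXXXXX_X_XX
X_XXX_XX_______X_X_
X_X___X_X_____XX_X_

X_X___X_X_____XX_X_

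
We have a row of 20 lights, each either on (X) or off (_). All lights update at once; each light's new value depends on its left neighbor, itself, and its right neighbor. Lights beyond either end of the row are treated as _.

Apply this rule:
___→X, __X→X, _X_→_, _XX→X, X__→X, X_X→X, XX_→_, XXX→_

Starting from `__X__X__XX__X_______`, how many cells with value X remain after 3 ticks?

XX_XX_XXX_XX_XXXXXXX
X_XX_XX__XX_XX______
_XX_XX_XXX_XX_XXXXXX
count of X: 15

15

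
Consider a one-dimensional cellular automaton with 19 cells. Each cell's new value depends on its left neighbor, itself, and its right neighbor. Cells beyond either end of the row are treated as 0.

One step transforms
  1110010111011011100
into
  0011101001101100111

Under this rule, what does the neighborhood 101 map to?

1

At position 6 the neighborhood is 101; the next row has 1 there.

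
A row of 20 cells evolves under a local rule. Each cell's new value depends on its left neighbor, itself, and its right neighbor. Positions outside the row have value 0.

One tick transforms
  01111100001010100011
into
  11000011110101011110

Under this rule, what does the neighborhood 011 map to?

1

At position 1 the neighborhood is 011; the next row has 1 there.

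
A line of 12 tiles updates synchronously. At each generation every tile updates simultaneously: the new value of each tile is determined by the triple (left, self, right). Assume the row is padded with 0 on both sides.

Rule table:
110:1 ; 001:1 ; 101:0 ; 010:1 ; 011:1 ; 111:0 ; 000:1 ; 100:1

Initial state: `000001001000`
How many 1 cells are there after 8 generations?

111111111111
100000000001
111111111111  (repeats generation 1; period 2)
generation 8: 100000000001
count of 1: 2

2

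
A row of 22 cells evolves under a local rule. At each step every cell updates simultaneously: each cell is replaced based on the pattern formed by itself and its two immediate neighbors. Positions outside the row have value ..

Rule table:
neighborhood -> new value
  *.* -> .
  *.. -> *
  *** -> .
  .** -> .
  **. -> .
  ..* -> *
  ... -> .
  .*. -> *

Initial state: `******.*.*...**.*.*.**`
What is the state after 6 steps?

.......*.**.*...*.*...
......**....**.**.**..
.....*..*..*........*.
....*********......***
...*.........*....*...
..***.......***..***..

..***.......***..***..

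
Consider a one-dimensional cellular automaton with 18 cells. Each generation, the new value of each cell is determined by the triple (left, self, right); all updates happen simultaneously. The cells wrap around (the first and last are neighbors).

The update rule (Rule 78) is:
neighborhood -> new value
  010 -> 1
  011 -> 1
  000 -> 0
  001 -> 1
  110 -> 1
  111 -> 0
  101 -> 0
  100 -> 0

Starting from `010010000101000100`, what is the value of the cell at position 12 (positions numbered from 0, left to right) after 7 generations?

0

generation 1: 110110001101001100
generation 2: 110110011101011101
generation 3: 010110110101010101
generation 4: 010110110101010101  (fixed point — unchanged through generation 7)
position 12 holds 0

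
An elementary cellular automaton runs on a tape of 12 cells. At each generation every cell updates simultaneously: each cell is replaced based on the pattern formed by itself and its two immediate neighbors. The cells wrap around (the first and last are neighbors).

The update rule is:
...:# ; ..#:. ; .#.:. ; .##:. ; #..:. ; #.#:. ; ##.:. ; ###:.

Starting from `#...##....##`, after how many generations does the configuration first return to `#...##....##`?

2

..#....##...
#...##....##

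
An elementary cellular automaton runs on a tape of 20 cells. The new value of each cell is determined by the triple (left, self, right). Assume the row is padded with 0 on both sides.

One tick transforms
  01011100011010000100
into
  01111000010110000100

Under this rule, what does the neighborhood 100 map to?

At position 6 the neighborhood is 100; the next row has 0 there.

0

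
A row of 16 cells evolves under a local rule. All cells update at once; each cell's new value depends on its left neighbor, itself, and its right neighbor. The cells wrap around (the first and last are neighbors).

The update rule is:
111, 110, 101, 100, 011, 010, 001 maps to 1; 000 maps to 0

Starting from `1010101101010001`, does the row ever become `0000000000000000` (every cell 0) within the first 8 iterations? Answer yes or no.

no

1111111111111011
1111111111111111
1111111111111111  (fixed point — unchanged through iteration 8)
iteration 8 is 1111111111111111, still not uniform 0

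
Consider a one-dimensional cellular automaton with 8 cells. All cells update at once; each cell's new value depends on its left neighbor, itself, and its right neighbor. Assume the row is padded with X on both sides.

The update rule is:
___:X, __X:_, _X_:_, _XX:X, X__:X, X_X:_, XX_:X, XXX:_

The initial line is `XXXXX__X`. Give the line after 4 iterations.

X___XX_X

____XX_X
XXX_XX_X
__X_XX_X
X___XX_X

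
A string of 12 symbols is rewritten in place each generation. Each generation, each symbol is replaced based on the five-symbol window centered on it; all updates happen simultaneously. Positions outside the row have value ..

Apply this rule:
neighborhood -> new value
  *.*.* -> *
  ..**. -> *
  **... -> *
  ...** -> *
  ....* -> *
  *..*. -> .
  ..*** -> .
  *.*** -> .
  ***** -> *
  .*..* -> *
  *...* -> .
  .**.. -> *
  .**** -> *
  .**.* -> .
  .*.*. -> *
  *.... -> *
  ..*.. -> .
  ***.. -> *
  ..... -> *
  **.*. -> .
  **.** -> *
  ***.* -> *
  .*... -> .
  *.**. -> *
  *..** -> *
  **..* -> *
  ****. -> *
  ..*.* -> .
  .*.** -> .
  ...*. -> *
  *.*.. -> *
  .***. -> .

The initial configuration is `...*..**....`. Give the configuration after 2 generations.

..**.*******

***.********
..**.*******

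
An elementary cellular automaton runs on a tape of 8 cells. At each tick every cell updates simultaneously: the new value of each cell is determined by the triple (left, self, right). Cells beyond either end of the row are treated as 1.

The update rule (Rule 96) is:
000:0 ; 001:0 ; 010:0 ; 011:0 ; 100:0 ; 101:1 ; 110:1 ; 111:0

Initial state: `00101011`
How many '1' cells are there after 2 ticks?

tick 1: 00010100
tick 2: 00001000
count of 1: 1

1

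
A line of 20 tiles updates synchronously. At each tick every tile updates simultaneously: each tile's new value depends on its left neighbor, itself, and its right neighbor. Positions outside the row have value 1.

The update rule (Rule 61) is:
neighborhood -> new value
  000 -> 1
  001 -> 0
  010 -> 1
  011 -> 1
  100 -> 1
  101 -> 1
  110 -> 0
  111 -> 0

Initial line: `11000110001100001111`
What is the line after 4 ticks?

00110101101011101000
10101111011110011110
01111000110001010001
11000110101101111101

11000110101101111101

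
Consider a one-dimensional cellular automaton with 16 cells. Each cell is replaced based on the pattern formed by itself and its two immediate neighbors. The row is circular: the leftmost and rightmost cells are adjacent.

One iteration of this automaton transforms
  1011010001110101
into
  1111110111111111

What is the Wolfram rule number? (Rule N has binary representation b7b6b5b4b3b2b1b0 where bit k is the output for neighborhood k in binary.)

position 10: 111 → 1  (bit 7 = 1)
position 0: 110 → 1  (bit 6 = 1)
position 1: 101 → 1  (bit 5 = 1)
position 6: 100 → 0  (bit 4 = 0)
position 2: 011 → 1  (bit 3 = 1)
position 5: 010 → 1  (bit 2 = 1)
position 8: 001 → 1  (bit 1 = 1)
position 7: 000 → 1  (bit 0 = 1)
bits b7..b0 = 11101111 = 239

239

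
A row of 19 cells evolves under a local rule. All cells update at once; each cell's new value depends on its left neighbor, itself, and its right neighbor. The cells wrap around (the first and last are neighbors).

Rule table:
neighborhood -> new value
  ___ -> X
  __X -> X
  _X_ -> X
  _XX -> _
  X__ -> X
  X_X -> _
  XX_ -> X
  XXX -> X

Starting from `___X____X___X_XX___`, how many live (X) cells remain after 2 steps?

18

XXXXXXXXXXXXX__XXXX
XXXXXXXXXXXXXXX_XXX
count of X: 18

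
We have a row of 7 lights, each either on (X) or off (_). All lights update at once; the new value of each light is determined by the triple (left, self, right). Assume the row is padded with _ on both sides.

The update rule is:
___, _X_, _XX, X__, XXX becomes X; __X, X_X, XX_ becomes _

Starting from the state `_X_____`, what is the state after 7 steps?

_XX_X_X

_XXXXXX
_XXXXX_
_XXXX_X
_XXX__X
_XX_X_X
_X__X_X
_XX_X_X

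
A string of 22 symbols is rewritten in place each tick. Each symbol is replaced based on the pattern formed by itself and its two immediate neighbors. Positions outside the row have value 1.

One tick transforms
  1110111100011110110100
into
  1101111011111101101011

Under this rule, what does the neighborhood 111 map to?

At position 0 the neighborhood is 111; the next row has 1 there.

1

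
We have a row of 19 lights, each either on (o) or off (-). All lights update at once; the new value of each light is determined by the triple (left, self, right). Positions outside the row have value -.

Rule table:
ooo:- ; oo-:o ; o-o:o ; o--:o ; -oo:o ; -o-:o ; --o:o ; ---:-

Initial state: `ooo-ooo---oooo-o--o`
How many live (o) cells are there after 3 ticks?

8

o-ooo-oo-oo--oooooo
ooo-oooooooooo----o
o-ooo--------oo--oo
count of o: 8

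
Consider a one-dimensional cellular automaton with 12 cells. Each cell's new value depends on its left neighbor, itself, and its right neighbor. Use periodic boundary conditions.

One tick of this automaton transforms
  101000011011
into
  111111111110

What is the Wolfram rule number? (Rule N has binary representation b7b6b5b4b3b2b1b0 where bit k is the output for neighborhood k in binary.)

127

position 11: 111 → 0  (bit 7 = 0)
position 0: 110 → 1  (bit 6 = 1)
position 1: 101 → 1  (bit 5 = 1)
position 3: 100 → 1  (bit 4 = 1)
position 7: 011 → 1  (bit 3 = 1)
position 2: 010 → 1  (bit 2 = 1)
position 6: 001 → 1  (bit 1 = 1)
position 4: 000 → 1  (bit 0 = 1)
bits b7..b0 = 01111111 = 127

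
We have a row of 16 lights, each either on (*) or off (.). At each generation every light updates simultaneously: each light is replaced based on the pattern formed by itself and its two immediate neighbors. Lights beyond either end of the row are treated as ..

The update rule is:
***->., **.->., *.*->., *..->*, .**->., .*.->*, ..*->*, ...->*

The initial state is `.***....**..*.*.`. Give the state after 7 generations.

....****..******

*...****..***.**
****....**......
....****..******
****....**......  (repeats generation 2; period 2)
generation 7: ....****..******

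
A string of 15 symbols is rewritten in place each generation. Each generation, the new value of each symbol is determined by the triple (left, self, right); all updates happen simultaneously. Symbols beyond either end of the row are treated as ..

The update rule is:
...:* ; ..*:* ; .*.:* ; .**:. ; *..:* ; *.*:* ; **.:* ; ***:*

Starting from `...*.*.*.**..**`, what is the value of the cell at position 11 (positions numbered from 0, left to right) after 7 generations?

*

generation 1: *********.***.*
generation 2: .*********.****
generation 3: *.*********.***
generation 4: **.*********.**
generation 5: .**.*********.*
generation 6: *.**.**********
generation 7: **.**.*********
position 11 holds *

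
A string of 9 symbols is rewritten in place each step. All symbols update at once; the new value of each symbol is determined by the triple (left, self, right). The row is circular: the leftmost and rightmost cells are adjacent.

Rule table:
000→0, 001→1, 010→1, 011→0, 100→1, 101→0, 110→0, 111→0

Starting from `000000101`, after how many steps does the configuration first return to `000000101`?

100001101
010010000
111111000
000000101

4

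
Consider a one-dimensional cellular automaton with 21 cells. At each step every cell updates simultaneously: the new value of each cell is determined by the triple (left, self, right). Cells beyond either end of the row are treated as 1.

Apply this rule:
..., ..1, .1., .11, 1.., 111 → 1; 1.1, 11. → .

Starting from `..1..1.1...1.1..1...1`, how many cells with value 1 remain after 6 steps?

17

111111.11111.11111111
11111..1111..11111111
1111.11111.1111111111
111..1111..1111111111
11.11111.111111111111
1..1111..111111111111
count of 1: 17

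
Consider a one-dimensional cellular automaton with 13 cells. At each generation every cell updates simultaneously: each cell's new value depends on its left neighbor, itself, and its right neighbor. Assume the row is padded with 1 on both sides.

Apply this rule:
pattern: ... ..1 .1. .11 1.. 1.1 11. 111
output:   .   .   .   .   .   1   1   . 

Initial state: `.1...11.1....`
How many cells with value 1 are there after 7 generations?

1

generation 1: 1.....11.....
generation 2: 1......1.....
generation 3: 1............
generation 4: 1............  (fixed point — unchanged through generation 7)
count of 1: 1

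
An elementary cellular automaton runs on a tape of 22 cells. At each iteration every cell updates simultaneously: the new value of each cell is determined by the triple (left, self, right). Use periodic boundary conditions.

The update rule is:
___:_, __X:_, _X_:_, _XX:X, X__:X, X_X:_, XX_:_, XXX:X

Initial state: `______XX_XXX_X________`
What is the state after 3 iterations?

____________X___X_____

______X__XX___X_______
_______X_X_X___X______
____________X___X_____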